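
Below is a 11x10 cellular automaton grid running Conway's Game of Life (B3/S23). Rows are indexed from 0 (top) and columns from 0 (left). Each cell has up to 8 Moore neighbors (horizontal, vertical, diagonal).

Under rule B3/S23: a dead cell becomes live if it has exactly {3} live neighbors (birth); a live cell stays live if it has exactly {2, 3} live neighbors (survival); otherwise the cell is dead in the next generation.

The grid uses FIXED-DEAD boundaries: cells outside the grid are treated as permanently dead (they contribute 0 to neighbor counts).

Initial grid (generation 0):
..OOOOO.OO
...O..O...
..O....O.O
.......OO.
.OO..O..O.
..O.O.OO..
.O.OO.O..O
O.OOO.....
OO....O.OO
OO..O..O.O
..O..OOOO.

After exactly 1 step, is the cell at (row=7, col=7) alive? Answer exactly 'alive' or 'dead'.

Simulating step by step:
Generation 0 (given above): 46 live cells
Generation 1: 45 live cells
..OOOOOO..
......O..O
......OO..
.OO...OO.O
.OOO.O..O.
....O.OOO.
.O....OO..
O...O..OOO
....OO.OOO
O.O......O
.O...OOOO.

Cell (7,7) at generation 1: 1 -> alive

Answer: alive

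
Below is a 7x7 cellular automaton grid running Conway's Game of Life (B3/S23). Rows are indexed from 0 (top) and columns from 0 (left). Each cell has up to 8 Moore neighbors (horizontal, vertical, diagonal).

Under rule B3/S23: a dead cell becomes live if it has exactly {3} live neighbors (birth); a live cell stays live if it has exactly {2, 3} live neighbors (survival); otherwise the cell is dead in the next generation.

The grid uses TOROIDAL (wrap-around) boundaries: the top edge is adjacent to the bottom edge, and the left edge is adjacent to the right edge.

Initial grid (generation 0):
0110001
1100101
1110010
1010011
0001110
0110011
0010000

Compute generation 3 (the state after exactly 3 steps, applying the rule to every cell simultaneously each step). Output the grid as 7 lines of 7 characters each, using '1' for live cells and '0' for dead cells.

Simulating step by step:
Generation 0 (given above): 23 live cells
Generation 1: 18 live cells
0011011
0001000
0011100
1010000
0001000
0110011
0001011
Generation 2: 21 live cells
0011011
0000010
0110100
0110100
1001001
1011011
0101000
Generation 3: 16 live cells
(generation 3 grid is the final answer)

Answer: 0011011
0100011
0110110
0000110
0000000
0001010
0100000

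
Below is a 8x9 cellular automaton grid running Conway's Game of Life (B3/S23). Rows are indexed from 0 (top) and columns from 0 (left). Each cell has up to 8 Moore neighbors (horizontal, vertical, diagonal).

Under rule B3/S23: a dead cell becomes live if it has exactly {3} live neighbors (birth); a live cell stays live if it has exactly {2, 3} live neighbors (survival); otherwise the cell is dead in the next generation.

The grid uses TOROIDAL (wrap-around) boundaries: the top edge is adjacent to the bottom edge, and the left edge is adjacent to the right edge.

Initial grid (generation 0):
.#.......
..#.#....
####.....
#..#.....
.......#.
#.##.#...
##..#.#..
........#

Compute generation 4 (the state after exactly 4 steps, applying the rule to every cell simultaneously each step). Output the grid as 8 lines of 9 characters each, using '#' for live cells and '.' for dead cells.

Answer: .........
.........
.........
.........
.........
.....###.
.....#.#.
.......#.

Derivation:
Simulating step by step:
Generation 0 (given above): 19 live cells
Generation 1: 26 live cells
.........
#........
#...#....
#..#....#
.####...#
#.#####.#
######..#
.#.......
Generation 2: 10 live cells
.........
.........
##.......
........#
.........
......#..
......###
.#.##....
Generation 3: 7 live cells
.........
.........
#........
#........
.........
......#..
.....###.
.......#.
Generation 4: 6 live cells
(generation 4 grid is the final answer)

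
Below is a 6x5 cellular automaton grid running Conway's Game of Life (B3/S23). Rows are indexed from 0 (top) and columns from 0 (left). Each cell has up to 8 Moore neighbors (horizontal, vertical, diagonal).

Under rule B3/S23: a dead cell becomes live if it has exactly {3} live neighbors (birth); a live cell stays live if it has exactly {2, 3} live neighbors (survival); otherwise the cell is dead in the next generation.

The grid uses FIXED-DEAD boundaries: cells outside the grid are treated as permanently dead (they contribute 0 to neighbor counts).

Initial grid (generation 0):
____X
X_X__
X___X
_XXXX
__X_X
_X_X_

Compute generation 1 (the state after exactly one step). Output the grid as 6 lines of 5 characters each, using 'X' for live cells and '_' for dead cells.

Simulating step by step:
Generation 0 (given above): 13 live cells
Generation 1: 10 live cells
(generation 1 grid is the final answer)

Answer: _____
_X_X_
X___X
_XX_X
____X
__XX_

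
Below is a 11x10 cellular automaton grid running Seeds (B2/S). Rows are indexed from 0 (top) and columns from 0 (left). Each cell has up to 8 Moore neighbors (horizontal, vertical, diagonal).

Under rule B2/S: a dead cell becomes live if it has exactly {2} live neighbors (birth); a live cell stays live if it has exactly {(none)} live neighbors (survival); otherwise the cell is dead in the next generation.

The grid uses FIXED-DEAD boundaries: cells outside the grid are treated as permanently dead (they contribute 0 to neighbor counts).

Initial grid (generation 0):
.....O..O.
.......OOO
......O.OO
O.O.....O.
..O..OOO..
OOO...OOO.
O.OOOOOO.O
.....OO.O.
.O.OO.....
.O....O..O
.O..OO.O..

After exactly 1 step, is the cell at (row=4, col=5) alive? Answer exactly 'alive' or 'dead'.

Simulating step by step:
Generation 0 (given above): 42 live cells
Generation 1: 16 live cells
......O...
.....O....
.O........
...O......
.........O
.........O
..........
O........O
O.......OO
.......OO.
O.O.....O.

Cell (4,5) at generation 1: 0 -> dead

Answer: dead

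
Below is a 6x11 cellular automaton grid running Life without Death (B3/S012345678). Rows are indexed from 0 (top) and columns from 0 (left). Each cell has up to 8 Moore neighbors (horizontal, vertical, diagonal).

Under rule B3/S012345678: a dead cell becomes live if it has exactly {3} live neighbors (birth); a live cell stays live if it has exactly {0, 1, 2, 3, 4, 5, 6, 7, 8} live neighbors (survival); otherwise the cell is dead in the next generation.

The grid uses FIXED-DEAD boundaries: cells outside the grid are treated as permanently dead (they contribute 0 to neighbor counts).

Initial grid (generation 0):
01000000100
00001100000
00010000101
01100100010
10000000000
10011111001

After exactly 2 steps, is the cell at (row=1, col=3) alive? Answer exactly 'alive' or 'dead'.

Simulating step by step:
Generation 0 (given above): 19 live cells
Generation 1: 25 live cells
01000000100
00001100010
00110100111
01100100010
10110000000
10011111001
Generation 2: 34 live cells
01000000100
00111100011
01110110111
01100100111
10110000000
11111111001

Cell (1,3) at generation 2: 1 -> alive

Answer: alive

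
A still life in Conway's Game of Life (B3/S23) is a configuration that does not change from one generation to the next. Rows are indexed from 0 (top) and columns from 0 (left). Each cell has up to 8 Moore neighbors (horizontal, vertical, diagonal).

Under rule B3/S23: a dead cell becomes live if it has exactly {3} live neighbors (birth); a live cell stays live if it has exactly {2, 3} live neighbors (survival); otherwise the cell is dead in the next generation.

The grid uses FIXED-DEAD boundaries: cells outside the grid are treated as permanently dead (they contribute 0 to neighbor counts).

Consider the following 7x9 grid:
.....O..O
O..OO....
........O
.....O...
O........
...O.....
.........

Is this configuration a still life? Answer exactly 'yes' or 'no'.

Compute generation 1 and compare to generation 0 (given above):
Generation 1:
....O....
....O....
....O....
.........
.........
.........
.........
Cell (0,4) differs: gen0=0 vs gen1=1 -> NOT a still life.

Answer: no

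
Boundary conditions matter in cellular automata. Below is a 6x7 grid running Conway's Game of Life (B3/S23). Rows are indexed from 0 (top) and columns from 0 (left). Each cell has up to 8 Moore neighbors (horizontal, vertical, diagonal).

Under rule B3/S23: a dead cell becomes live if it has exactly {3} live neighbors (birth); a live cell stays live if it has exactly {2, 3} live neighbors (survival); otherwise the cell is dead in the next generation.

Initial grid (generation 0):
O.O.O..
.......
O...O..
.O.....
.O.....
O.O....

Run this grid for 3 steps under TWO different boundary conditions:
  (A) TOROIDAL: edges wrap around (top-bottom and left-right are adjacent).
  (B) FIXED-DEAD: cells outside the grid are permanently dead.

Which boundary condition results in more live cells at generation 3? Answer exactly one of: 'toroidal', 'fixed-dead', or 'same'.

Answer: toroidal

Derivation:
Under TOROIDAL boundary, generation 3:
.O.OO..
O......
O.OO...
O.OO..O
OOOO..O
O..O...
Population = 18

Under FIXED-DEAD boundary, generation 3:
.......
.O.....
O.O....
O.OO...
O.OO...
.OO....
Population = 11

Comparison: toroidal=18, fixed-dead=11 -> toroidal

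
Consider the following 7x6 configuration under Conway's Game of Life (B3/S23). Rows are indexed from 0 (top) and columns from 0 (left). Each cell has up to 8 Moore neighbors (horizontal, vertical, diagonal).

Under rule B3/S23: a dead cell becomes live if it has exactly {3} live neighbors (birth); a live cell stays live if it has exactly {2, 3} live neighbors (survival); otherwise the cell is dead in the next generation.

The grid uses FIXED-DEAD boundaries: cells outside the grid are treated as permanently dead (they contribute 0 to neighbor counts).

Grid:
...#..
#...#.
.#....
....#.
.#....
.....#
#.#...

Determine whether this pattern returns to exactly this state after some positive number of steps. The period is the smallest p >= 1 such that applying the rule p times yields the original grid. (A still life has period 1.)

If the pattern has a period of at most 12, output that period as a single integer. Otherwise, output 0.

Simulating and comparing each generation to the original:
Gen 0 (original, given above): 9 live cells
Gen 1: 1 live cells, differs from original
Gen 2: 0 live cells, differs from original
Gen 3: 0 live cells, differs from original
Gen 4: 0 live cells, differs from original
Gen 5: 0 live cells, differs from original
Gen 6: 0 live cells, differs from original
Gen 7: 0 live cells, differs from original
Gen 8: 0 live cells, differs from original
Gen 9: 0 live cells, differs from original
Gen 10: 0 live cells, differs from original
Gen 11: 0 live cells, differs from original
Gen 12: 0 live cells, differs from original
No period found within 12 steps.

Answer: 0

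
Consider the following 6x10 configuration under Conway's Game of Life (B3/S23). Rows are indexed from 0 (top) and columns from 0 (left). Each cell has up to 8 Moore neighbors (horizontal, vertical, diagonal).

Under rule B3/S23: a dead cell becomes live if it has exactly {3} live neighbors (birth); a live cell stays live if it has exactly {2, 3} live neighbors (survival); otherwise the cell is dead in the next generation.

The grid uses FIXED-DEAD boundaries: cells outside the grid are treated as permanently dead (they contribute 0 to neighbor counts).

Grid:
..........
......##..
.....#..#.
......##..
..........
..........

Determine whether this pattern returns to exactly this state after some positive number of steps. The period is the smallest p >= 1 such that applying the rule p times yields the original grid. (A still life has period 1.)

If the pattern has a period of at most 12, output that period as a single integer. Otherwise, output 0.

Answer: 1

Derivation:
Simulating and comparing each generation to the original:
Gen 0 (original, given above): 6 live cells
Gen 1: 6 live cells, MATCHES original -> period = 1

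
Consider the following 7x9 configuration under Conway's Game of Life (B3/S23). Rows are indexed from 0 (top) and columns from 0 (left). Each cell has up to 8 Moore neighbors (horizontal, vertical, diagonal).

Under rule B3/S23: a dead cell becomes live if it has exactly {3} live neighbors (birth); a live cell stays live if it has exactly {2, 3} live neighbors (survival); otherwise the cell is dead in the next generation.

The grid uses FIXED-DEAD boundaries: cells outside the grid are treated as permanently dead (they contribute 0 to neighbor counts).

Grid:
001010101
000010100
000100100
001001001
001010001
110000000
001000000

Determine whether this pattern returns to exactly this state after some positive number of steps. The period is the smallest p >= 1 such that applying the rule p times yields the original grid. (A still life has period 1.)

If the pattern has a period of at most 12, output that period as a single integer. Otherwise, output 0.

Answer: 0

Derivation:
Simulating and comparing each generation to the original:
Gen 0 (original, given above): 17 live cells
Gen 1: 18 live cells, differs from original
Gen 2: 9 live cells, differs from original
Gen 3: 6 live cells, differs from original
Gen 4: 5 live cells, differs from original
Gen 5: 3 live cells, differs from original
Gen 6: 3 live cells, differs from original
Gen 7: 3 live cells, differs from original
Gen 8: 3 live cells, differs from original
Gen 9: 3 live cells, differs from original
Gen 10: 3 live cells, differs from original
Gen 11: 3 live cells, differs from original
Gen 12: 3 live cells, differs from original
No period found within 12 steps.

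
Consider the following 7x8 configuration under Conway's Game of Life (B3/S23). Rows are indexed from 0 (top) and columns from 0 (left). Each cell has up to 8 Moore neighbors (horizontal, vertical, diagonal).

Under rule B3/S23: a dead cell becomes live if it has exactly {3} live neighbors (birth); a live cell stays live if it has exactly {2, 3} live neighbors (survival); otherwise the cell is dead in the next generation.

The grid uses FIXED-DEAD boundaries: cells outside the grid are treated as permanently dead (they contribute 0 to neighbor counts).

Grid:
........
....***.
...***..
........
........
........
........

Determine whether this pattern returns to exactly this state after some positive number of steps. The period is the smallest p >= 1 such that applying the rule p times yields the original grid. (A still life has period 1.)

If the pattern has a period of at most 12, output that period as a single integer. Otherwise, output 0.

Answer: 2

Derivation:
Simulating and comparing each generation to the original:
Gen 0 (original, given above): 6 live cells
Gen 1: 6 live cells, differs from original
Gen 2: 6 live cells, MATCHES original -> period = 2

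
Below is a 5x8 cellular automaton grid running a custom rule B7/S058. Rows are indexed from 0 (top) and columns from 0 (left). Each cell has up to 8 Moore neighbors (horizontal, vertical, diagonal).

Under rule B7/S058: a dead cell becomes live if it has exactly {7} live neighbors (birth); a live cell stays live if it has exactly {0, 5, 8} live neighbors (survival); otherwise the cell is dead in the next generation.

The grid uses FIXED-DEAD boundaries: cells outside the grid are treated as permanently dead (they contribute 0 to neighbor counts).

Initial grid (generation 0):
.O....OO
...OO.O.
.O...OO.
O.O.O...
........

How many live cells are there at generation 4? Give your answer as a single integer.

Answer: 1

Derivation:
Simulating step by step:
Generation 0 (given above): 12 live cells
Generation 1: 1 live cells
.O......
........
........
........
........
Generation 2: 1 live cells
.O......
........
........
........
........
Generation 3: 1 live cells
.O......
........
........
........
........
Generation 4: 1 live cells
.O......
........
........
........
........
Population at generation 4: 1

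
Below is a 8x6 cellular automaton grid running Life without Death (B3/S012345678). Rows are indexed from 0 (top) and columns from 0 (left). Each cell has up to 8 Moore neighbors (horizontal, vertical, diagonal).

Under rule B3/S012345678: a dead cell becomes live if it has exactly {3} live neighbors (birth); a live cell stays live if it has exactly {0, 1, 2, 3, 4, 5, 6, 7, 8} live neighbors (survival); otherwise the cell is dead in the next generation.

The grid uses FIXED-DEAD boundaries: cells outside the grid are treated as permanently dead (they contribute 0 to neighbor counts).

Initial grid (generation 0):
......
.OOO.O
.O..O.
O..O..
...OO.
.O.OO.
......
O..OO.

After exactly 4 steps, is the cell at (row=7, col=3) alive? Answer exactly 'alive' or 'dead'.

Simulating step by step:
Generation 0 (given above): 16 live cells
Generation 1: 22 live cells
..O...
.OOOOO
OO..O.
O.OO..
...OO.
.OOOO.
..O...
O..OO.
Generation 2: 26 live cells
.OO.O.
OOOOOO
OO..OO
O.OO..
...OO.
.OOOO.
..O...
O..OO.
Generation 3: 29 live cells
OOO.OO
OOOOOO
OO..OO
O.OO.O
...OO.
.OOOO.
..O...
O..OO.
Generation 4: 30 live cells
OOO.OO
OOOOOO
OO..OO
O.OO.O
...OOO
.OOOO.
..O...
O..OO.

Cell (7,3) at generation 4: 1 -> alive

Answer: alive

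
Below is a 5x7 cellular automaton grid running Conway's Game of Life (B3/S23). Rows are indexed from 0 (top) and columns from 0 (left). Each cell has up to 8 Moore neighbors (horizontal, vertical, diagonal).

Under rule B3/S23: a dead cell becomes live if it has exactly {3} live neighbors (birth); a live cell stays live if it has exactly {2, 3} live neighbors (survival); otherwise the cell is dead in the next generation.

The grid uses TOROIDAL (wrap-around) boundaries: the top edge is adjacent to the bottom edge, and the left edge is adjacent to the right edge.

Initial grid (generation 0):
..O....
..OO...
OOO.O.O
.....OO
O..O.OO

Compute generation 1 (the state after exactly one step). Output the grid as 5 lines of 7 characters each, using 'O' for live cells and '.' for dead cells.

Answer: .OO.O.O
O......
OOO.O.O
..OO...
O...OO.

Derivation:
Simulating step by step:
Generation 0 (given above): 14 live cells
Generation 1: 15 live cells
(generation 1 grid is the final answer)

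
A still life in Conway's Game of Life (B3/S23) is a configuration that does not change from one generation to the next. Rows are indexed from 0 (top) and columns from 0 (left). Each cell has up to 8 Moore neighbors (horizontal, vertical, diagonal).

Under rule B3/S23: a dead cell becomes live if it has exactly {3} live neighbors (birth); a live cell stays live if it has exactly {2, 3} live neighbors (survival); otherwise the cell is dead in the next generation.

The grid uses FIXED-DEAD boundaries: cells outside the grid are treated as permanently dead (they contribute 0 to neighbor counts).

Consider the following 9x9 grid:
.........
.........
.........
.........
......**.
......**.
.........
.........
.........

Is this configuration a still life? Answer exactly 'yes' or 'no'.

Answer: yes

Derivation:
Compute generation 1 and compare to generation 0 (given above):
Generation 1:
.........
.........
.........
.........
......**.
......**.
.........
.........
.........
The grids are IDENTICAL -> still life.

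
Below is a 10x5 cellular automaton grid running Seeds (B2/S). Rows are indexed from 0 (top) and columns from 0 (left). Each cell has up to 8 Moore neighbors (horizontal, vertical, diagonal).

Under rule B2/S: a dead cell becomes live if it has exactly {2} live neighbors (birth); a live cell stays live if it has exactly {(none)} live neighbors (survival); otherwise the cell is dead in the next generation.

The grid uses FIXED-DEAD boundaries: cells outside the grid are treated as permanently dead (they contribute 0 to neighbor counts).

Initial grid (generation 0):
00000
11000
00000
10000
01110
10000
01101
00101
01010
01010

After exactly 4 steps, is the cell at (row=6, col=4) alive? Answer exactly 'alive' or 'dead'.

Answer: alive

Derivation:
Simulating step by step:
Generation 0 (given above): 16 live cells
Generation 1: 9 live cells
11000
00000
00000
00010
00000
00001
10000
10000
10000
10001
Generation 2: 6 live cells
00000
11000
00000
00000
00011
00000
01000
00000
00000
01000
Generation 3: 9 live cells
11000
00000
11000
00011
00000
00111
00000
00000
00000
00000
Generation 4: 9 live cells
00000
00100
00111
11100
00000
00000
00101
00000
00000
00000

Cell (6,4) at generation 4: 1 -> alive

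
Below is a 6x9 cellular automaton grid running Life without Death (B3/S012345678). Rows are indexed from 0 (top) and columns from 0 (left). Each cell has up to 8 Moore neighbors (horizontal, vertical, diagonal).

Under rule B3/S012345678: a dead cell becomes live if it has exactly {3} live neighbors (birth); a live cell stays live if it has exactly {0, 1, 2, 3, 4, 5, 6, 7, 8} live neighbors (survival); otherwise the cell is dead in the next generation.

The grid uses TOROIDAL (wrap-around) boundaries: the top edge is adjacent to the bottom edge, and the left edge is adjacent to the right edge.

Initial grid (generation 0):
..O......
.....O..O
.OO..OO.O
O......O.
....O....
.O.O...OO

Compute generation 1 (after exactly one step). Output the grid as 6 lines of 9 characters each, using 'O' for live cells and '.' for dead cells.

Answer: O.O....OO
OOO..OOOO
.OO..OO.O
OO...OOOO
O...O..O.
.OOO...OO

Derivation:
Simulating step by step:
Generation 0 (given above): 15 live cells
Generation 1: 30 live cells
(generation 1 grid is the final answer)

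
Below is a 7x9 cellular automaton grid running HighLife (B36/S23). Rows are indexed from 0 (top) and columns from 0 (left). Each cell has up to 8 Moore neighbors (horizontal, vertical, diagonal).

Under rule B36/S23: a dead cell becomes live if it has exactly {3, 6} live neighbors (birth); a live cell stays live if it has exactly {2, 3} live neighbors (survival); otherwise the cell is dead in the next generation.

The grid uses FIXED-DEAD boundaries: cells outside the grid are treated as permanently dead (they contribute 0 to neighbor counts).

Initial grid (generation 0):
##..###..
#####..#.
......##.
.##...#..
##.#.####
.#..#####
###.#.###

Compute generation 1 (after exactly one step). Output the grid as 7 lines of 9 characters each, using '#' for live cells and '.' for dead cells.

Answer: #...###..
#.###..#.
#....###.
###....##
#..#....#
.........
#####...#

Derivation:
Simulating step by step:
Generation 0 (given above): 36 live cells
Generation 1: 27 live cells
(generation 1 grid is the final answer)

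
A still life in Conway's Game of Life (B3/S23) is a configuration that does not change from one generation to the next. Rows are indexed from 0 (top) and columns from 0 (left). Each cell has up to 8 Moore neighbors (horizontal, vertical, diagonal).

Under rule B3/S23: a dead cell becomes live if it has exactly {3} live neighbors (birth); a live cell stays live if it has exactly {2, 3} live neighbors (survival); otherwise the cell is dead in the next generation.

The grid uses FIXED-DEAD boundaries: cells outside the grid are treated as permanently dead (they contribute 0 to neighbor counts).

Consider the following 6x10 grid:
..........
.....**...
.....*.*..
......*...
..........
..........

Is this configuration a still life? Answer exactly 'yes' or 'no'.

Answer: yes

Derivation:
Compute generation 1 and compare to generation 0 (given above):
Generation 1:
..........
.....**...
.....*.*..
......*...
..........
..........
The grids are IDENTICAL -> still life.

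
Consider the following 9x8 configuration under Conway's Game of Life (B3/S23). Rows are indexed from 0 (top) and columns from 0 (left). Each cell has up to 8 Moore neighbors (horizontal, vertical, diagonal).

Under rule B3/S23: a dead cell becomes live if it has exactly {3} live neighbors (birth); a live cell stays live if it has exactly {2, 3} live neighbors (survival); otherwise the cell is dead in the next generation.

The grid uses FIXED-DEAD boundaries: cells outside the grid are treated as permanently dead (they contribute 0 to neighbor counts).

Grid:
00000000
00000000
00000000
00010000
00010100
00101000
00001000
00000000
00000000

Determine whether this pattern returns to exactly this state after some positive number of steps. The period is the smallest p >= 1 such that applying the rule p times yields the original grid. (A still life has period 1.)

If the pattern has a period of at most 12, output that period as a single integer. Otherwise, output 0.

Answer: 2

Derivation:
Simulating and comparing each generation to the original:
Gen 0 (original, given above): 6 live cells
Gen 1: 6 live cells, differs from original
Gen 2: 6 live cells, MATCHES original -> period = 2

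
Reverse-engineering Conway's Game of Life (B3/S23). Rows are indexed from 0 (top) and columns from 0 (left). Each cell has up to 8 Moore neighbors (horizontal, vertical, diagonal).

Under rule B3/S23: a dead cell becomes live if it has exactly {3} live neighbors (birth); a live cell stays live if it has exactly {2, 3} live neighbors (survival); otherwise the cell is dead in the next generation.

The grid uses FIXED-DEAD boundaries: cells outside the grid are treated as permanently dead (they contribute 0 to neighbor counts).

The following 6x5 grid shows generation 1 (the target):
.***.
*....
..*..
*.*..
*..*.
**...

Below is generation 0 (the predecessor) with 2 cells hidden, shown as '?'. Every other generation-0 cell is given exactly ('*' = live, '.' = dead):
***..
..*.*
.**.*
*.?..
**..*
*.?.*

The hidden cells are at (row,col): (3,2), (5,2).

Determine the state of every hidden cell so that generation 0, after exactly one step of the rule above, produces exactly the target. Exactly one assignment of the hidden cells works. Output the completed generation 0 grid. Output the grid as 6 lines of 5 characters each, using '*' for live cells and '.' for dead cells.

Answer: ***..
..*.*
.**.*
*.*..
**..*
*...*

Derivation:
Hidden generation-0 cells (in order): (3,2), (5,2).
A hidden cell only influences target cells in its own 3x3 neighborhood. Try each of the 2^2 = 4 assignments, step the completed generation 0 forward once under B3/S23, and compare with the target:
  (3,2)=. (5,2)=. -> step gives (2,1)='*' but target has '.' -> reject
  (3,2)=. (5,2)=* -> step gives (2,1)='*' but target has '.' -> reject
  (3,2)=* (5,2)=. -> step reproduces the target at every cell -> ACCEPT
  (3,2)=* (5,2)=* -> step gives (4,2)='*' but target has '.' -> reject
Unique solution: (3,2)=live, (5,2)=dead.
Check: live-neighbor counts of every cell in the completed generation 0:
13231
36451
24351
36342
34231
23121
Applying B3/S23 to generation 0 with these counts gives:
.***.
*....
..*..
*.*..
*..*.
**...
which matches the target exactly.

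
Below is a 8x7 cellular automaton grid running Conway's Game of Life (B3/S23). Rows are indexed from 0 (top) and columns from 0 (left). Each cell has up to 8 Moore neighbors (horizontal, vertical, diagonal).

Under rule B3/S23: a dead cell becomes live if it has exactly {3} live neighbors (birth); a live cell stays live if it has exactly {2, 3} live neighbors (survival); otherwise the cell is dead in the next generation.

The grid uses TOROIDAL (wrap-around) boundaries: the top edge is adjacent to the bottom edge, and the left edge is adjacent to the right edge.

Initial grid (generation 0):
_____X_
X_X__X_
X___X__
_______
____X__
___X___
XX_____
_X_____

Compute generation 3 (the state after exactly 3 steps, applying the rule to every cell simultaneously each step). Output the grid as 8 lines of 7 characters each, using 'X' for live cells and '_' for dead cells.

Answer: _XX____
__X_X__
XX___X_
_______
_______
_X_____
XX_____
__X__XX

Derivation:
Simulating step by step:
Generation 0 (given above): 11 live cells
Generation 1: 12 live cells
_X____X
_X__XX_
_X____X
_______
_______
_______
XXX____
XX_____
Generation 2: 14 live cells
_XX__XX
_XX__XX
X____X_
_______
_______
_X_____
X_X____
______X
Generation 3: 13 live cells
(generation 3 grid is the final answer)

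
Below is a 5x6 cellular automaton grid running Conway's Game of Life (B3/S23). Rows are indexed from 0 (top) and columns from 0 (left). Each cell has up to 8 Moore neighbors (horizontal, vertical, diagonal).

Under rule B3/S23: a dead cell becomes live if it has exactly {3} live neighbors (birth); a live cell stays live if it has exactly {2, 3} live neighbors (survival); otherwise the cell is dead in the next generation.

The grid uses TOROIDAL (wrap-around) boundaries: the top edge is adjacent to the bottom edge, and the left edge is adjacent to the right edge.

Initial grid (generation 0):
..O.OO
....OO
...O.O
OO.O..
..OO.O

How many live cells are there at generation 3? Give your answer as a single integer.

Answer: 6

Derivation:
Simulating step by step:
Generation 0 (given above): 13 live cells
Generation 1: 11 live cells
O.O...
O.....
..OO.O
OO.O.O
.....O
Generation 2: 16 live cells
OO...O
O.OO.O
..OO.O
.O.O.O
..O.OO
Generation 3: 6 live cells
......
...O..
.....O
.O...O
..OO..
Population at generation 3: 6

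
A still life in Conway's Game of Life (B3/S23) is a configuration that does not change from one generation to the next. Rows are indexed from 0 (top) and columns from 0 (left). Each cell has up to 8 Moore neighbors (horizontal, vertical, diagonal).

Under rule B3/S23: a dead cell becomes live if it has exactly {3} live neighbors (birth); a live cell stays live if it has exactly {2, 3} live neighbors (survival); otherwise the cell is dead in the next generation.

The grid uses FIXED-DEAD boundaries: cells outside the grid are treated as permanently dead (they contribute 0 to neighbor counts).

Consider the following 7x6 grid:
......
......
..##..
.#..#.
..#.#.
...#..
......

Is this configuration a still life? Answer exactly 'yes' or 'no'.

Compute generation 1 and compare to generation 0 (given above):
Generation 1:
......
......
..##..
.#..#.
..#.#.
...#..
......
The grids are IDENTICAL -> still life.

Answer: yes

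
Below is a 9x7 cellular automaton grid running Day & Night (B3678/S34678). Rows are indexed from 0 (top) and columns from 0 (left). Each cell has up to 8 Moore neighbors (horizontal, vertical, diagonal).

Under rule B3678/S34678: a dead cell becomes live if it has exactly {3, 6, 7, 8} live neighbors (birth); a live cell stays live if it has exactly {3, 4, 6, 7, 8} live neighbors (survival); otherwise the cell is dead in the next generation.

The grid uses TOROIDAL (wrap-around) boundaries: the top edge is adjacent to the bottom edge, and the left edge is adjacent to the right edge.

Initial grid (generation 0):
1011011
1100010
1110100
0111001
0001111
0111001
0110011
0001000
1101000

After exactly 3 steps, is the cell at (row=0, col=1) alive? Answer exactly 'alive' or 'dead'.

Simulating step by step:
Generation 0 (given above): 32 live cells
Generation 1: 24 live cells
0110000
0100011
0100010
0100001
0010111
0101011
0100100
0000101
1101000
Generation 2: 26 live cells
0110001
0100000
0010010
0010101
0111101
0001001
0011101
0111010
1100000
Generation 3: 25 live cells
0110000
1100000
0101000
1011100
0010100
0111000
1100100
0101001
1011001

Cell (0,1) at generation 3: 1 -> alive

Answer: alive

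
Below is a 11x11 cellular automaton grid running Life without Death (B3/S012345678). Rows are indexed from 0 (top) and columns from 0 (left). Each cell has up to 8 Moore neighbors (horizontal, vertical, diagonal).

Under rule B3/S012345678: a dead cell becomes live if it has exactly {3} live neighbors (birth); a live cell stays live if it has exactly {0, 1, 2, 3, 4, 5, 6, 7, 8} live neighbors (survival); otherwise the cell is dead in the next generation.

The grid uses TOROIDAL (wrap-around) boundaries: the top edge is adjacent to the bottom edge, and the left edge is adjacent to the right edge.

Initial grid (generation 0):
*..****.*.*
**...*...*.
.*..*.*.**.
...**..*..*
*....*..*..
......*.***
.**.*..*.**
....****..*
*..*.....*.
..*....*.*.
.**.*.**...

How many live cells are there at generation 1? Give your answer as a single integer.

Answer: 72

Derivation:
Simulating step by step:
Generation 0 (given above): 49 live cells
Generation 1: 72 live cells
*..****.***
****.*...*.
.****.****.
*..**.**..*
*...***.*..
.*...**.***
.****..*.**
.**.****..*
*..***.*.*.
..*...**.**
***.*.**.**
Population at generation 1: 72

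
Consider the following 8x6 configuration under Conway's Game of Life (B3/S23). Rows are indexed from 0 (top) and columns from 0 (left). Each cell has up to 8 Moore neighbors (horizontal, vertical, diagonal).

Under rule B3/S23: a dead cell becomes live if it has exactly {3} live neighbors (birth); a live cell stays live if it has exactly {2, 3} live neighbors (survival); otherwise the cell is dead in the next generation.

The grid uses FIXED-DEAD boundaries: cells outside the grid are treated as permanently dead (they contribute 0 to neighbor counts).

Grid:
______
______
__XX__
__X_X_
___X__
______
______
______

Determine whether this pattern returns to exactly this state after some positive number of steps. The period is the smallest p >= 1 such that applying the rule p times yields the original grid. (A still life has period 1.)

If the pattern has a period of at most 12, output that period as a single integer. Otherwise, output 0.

Simulating and comparing each generation to the original:
Gen 0 (original, given above): 5 live cells
Gen 1: 5 live cells, MATCHES original -> period = 1

Answer: 1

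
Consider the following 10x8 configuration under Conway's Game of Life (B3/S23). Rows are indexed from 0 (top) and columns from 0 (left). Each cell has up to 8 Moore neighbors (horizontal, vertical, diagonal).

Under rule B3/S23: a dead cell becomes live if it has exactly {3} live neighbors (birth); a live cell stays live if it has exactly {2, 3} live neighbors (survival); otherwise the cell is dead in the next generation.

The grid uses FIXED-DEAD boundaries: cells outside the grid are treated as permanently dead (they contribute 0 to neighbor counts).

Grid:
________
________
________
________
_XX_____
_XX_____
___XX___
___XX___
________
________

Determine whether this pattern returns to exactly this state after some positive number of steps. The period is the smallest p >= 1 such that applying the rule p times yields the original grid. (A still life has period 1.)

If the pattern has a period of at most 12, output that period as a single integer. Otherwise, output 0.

Simulating and comparing each generation to the original:
Gen 0 (original, given above): 8 live cells
Gen 1: 6 live cells, differs from original
Gen 2: 8 live cells, MATCHES original -> period = 2

Answer: 2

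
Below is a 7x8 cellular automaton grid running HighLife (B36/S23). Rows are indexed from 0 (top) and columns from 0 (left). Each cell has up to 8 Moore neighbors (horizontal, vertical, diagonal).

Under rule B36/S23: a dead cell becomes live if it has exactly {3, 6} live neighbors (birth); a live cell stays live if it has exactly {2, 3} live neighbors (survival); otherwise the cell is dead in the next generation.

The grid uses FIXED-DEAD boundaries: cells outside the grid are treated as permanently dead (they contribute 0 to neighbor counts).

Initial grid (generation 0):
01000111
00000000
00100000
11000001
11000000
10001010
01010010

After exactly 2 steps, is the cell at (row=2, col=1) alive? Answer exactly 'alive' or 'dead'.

Answer: alive

Derivation:
Simulating step by step:
Generation 0 (given above): 16 live cells
Generation 1: 9 live cells
00000010
00000010
01000000
10100000
00000000
10100100
00000100
Generation 2: 2 live cells
00000000
00000000
01000000
01000000
00000000
00000000
00000000

Cell (2,1) at generation 2: 1 -> alive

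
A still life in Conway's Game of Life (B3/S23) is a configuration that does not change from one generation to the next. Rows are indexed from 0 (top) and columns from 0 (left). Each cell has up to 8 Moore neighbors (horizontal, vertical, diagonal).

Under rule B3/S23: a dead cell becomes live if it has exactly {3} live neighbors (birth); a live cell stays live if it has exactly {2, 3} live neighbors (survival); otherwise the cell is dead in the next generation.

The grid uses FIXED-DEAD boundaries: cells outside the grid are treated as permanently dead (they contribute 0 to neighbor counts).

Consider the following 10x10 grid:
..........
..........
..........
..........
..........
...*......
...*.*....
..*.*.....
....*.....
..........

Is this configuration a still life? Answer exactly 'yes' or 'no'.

Compute generation 1 and compare to generation 0 (given above):
Generation 1:
..........
..........
..........
..........
..........
....*.....
..**......
....**....
...*......
..........
Cell (5,3) differs: gen0=1 vs gen1=0 -> NOT a still life.

Answer: no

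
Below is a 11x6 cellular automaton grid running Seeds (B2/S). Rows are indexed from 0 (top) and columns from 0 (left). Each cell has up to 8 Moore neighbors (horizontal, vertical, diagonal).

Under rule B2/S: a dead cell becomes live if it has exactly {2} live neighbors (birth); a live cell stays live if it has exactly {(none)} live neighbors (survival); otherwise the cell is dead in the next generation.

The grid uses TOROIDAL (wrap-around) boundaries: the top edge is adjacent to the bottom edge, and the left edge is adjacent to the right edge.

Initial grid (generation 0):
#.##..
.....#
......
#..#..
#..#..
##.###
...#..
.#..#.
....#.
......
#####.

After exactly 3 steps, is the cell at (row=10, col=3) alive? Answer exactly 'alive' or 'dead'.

Answer: alive

Derivation:
Simulating step by step:
Generation 0 (given above): 22 live cells
Generation 1: 17 live cells
......
#####.
#...##
.##.##
......
......
......
..#..#
...#.#
#.....
......
Generation 2: 15 live cells
#...##
......
......
......
######
......
......
#..#..
.##...
....##
......
Generation 3: 7 live cells
......
#...#.
......
......
......
......
......
......
......
####..
...#..

Cell (10,3) at generation 3: 1 -> alive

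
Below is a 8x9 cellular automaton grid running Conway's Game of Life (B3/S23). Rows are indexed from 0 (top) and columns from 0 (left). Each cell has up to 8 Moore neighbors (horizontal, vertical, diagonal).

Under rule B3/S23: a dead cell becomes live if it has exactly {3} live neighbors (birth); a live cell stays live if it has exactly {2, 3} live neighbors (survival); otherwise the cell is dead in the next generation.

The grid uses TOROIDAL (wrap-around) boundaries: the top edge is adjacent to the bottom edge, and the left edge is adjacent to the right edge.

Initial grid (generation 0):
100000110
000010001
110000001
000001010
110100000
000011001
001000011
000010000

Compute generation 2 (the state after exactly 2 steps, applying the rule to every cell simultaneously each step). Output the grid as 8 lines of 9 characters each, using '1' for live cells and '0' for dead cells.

Answer: 000000110
000000100
110000001
010000100
100011101
011000000
100001001
000000000

Derivation:
Simulating step by step:
Generation 0 (given above): 20 live cells
Generation 1: 24 live cells
000001011
010000000
100000011
001000000
100001101
011110011
000111011
000000100
Generation 2: 18 live cells
(generation 2 grid is the final answer)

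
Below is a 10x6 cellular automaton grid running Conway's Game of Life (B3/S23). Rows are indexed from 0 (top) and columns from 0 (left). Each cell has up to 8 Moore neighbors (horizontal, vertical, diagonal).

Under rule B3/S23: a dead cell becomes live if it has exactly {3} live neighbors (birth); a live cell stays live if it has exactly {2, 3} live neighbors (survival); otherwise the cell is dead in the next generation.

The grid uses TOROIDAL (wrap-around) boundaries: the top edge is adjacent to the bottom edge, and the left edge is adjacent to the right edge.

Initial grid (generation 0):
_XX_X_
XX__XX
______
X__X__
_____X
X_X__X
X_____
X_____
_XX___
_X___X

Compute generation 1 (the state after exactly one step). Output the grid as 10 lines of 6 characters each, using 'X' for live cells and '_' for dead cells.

Simulating step by step:
Generation 0 (given above): 19 live cells
Generation 1: 22 live cells
(generation 1 grid is the final answer)

Answer: __XXX_
XXXXXX
_X__X_
______
_X__XX
XX___X
X_____
X_____
_XX___
___X__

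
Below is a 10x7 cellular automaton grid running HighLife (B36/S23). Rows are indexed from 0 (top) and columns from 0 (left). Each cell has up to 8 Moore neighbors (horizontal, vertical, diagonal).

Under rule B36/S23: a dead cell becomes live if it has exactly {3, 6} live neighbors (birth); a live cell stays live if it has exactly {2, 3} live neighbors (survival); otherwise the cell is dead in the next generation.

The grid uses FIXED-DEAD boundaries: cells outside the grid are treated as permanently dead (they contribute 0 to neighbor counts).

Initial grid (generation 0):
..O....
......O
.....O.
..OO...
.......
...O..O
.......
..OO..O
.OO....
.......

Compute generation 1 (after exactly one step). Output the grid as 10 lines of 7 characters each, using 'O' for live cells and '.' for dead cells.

Answer: .......
.......
.......
.......
..OO...
.......
..OO...
.OOO...
.OOO...
.......

Derivation:
Simulating step by step:
Generation 0 (given above): 12 live cells
Generation 1: 10 live cells
(generation 1 grid is the final answer)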